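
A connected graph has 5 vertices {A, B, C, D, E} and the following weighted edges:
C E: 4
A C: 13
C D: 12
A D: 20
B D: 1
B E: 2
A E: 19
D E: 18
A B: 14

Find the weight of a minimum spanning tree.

20

Grow the tree from C using Prim:
Step 1: frontier [C E 4, C D 12, A C 13] → take C E (4); add E.
Step 2: frontier [C D 12, A C 13, B E 2, D E 18, A E 19] → take B E (2); add B.
Step 3: frontier [B D 1, A B 14, C D 12, A C 13, D E 18, A E 19] → take B D (1); add D.
Step 4: frontier [A B 14, A C 13, A D 20, A E 19] → take A C (13); add A.
MST edges: C E, B E, B D, A C; total weight 4+2+1+13 = 20.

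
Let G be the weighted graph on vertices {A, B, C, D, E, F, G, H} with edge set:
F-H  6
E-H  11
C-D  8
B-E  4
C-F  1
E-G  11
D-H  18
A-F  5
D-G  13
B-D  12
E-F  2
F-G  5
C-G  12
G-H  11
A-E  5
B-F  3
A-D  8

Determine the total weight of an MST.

30

Kruskal: consider edges lightest-first.
C-F (1): add — endpoints in different components.
E-F (2): add — endpoints in different components.
B-F (3): add — endpoints in different components.
B-E (4): skip — B and E already connected.
A-E (5): add — endpoints in different components.
A-F (5): skip — A and F already connected.
F-G (5): add — endpoints in different components.
F-H (6): add — endpoints in different components.
A-D (8): add — endpoints in different components.
MST edges: C-F, E-F, B-F, A-E, F-G, F-H, A-D; total weight 1+2+3+5+5+6+8 = 30.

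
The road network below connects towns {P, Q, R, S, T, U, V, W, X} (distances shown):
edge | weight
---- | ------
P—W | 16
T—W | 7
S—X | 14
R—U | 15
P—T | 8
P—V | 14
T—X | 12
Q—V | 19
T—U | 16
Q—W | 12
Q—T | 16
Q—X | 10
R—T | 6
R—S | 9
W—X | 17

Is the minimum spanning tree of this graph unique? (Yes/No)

Sort edges by weight, then run Kruskal:
R—T (6): add — endpoints in different components.
T—W (7): add — endpoints in different components.
P—T (8): add — endpoints in different components.
R—S (9): add — endpoints in different components.
Q—X (10): add — endpoints in different components.
Q—W (12): add — endpoints in different components.
T—X (12): skip — T and X already connected.
P—V (14): add — endpoints in different components.
S—X (14): skip — X and S already connected.
R—U (15): add — endpoints in different components.
Non-tree edge T—X has weight 12, equal to the heaviest edge on its tree cycle — swapping gives another MST of the same weight. Not unique.

No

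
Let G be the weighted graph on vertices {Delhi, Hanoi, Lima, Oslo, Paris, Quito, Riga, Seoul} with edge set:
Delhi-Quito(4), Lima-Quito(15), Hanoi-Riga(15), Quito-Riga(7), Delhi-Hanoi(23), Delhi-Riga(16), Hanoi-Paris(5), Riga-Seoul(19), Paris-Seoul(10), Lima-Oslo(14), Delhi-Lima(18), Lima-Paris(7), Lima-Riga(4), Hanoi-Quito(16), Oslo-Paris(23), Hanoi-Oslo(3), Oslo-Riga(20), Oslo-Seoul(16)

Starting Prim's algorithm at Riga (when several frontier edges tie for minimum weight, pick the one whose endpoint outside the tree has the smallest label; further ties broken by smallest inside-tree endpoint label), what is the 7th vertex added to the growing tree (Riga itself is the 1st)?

Prim, starting at Riga.
Step 1: cheapest edge leaving the tree is Lima-Riga (4); add Lima.
Step 2: cheapest edge leaving the tree is Lima-Paris (7); add Paris.
Step 3: cheapest edge leaving the tree is Hanoi-Paris (5); add Hanoi.
Step 4: cheapest edge leaving the tree is Hanoi-Oslo (3); add Oslo.
Step 5: cheapest edge leaving the tree is Quito-Riga (7); add Quito.
Step 6: cheapest edge leaving the tree is Delhi-Quito (4); add Delhi.
Step 7: cheapest edge leaving the tree is Paris-Seoul (10); add Seoul.
Vertex order: Riga, Lima, Paris, Hanoi, Oslo, Quito, Delhi, Seoul. The 7th vertex is Delhi.

Delhi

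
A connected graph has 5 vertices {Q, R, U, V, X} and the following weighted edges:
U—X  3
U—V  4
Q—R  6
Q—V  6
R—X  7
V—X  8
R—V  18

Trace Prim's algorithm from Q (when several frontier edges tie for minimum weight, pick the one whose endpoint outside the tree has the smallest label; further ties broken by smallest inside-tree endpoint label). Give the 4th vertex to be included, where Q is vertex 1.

Grow the tree from Q using Prim:
Step 1: frontier [Q—R 6, Q—V 6] → take Q—R (6); add R.
Step 2: frontier [Q—V 6, R—X 7, R—V 18] → take Q—V (6); add V.
Step 3: frontier [R—X 7, U—V 4, V—X 8] → take U—V (4); add U.
Step 4: frontier [R—X 7, U—X 3, V—X 8] → take U—X (3); add X.
Vertex order: Q, R, V, U, X. The 4th vertex is U.

U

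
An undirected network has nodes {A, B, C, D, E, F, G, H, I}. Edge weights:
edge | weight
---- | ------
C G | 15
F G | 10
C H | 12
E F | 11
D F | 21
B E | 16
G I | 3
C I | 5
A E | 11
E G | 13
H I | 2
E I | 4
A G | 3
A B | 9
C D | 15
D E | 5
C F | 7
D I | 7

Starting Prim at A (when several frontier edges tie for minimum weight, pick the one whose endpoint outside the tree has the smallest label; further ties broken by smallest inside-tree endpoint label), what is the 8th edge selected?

A-B

Grow the tree from A using Prim:
Step 1: cheapest edge leaving the tree is A G (3); add G.
Step 2: cheapest edge leaving the tree is G I (3); add I.
Step 3: cheapest edge leaving the tree is H I (2); add H.
Step 4: cheapest edge leaving the tree is E I (4); add E.
Step 5: cheapest edge leaving the tree is C I (5); add C.
Step 6: cheapest edge leaving the tree is D E (5); add D.
Step 7: cheapest edge leaving the tree is C F (7); add F.
Step 8: cheapest edge leaving the tree is A B (9); add B.
The 8th edge added is A B.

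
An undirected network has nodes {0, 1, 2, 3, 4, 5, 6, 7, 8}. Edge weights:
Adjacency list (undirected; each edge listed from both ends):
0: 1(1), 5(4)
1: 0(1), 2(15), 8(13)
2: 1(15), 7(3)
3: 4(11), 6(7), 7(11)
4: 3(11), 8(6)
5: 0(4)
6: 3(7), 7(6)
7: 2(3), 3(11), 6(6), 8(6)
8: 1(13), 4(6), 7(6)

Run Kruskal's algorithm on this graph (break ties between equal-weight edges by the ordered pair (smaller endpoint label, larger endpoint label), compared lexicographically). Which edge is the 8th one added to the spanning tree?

1-8

Kruskal's algorithm — process edges by increasing weight (ties by edge label):
0—1 (1): add — endpoints in different components.
2—7 (3): add — endpoints in different components.
0—5 (4): add — endpoints in different components.
4—8 (6): add — endpoints in different components.
6—7 (6): add — endpoints in different components.
7—8 (6): add — endpoints in different components.
3—6 (7): add — endpoints in different components.
3—4 (11): skip — 3 and 4 already connected.
3—7 (11): skip — 3 and 7 already connected.
1—8 (13): add — endpoints in different components.
The 8th edge added is 1—8.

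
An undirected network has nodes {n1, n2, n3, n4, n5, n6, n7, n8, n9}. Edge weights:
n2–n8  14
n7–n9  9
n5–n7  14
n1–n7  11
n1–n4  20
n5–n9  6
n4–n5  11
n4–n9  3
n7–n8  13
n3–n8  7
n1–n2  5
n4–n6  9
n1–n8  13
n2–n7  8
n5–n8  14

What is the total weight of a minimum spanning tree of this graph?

60

Kruskal's algorithm — process edges by increasing weight (ties by edge label):
n4–n9 (3): add — endpoints in different components.
n1–n2 (5): add — endpoints in different components.
n5–n9 (6): add — endpoints in different components.
n3–n8 (7): add — endpoints in different components.
n2–n7 (8): add — endpoints in different components.
n4–n6 (9): add — endpoints in different components.
n7–n9 (9): add — endpoints in different components.
n1–n7 (11): skip — n1 and n7 already connected.
n4–n5 (11): skip — n4 and n5 already connected.
n1–n8 (13): add — endpoints in different components.
MST edges: n4–n9, n1–n2, n5–n9, n3–n8, n2–n7, n4–n6, n7–n9, n1–n8; total weight 3+5+6+7+8+9+9+13 = 60.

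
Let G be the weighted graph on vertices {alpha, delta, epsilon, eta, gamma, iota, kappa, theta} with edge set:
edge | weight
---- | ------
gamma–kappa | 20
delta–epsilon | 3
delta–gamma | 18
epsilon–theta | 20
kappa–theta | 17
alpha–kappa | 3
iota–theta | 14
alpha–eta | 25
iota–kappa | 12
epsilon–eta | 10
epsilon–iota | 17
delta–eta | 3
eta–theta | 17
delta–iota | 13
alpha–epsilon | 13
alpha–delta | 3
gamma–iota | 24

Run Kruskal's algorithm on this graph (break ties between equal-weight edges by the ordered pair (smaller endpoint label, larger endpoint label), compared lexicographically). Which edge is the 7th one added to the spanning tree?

delta-gamma

Sort edges by weight, then run Kruskal:
alpha–delta (3): add — endpoints in different components.
alpha–kappa (3): add — endpoints in different components.
delta–epsilon (3): add — endpoints in different components.
delta–eta (3): add — endpoints in different components.
epsilon–eta (10): skip — epsilon and eta already connected.
iota–kappa (12): add — endpoints in different components.
alpha–epsilon (13): skip — epsilon and alpha already connected.
delta–iota (13): skip — delta and iota already connected.
iota–theta (14): add — endpoints in different components.
epsilon–iota (17): skip — epsilon and iota already connected.
eta–theta (17): skip — theta and eta already connected.
kappa–theta (17): skip — kappa and theta already connected.
delta–gamma (18): add — endpoints in different components.
The 7th edge added is delta–gamma.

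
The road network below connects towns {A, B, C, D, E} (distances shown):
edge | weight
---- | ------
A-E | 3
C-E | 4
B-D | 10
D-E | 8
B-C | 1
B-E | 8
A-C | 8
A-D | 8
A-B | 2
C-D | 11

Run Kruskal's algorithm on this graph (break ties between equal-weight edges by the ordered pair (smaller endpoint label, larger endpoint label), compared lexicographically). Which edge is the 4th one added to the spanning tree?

Kruskal's algorithm — process edges by increasing weight (ties by edge label):
B-C (1): add. Components now {A} {B,C} {D} {E}
A-B (2): add. Components now {A,B,C} {D} {E}
A-E (3): add. Components now {A,B,C,E} {D}
C-E (4): skip — C and E already connected.
A-C (8): skip — A and C already connected.
A-D (8): add. Components now {A,B,C,D,E}
The 4th edge added is A-D.

A-D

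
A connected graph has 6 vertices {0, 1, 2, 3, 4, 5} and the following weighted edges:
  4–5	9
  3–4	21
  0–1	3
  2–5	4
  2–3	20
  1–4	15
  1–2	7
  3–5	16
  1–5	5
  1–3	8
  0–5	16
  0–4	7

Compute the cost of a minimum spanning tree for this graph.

27

Prim, starting at 3.
Step 1: frontier [1–3 8, 3–5 16, 2–3 20, 3–4 21] → take 1–3 (8); add 1.
Step 2: frontier [0–1 3, 1–5 5, 1–2 7, 1–4 15, 3–5 16, 2–3 20, 3–4 21] → take 0–1 (3); add 0.
Step 3: frontier [0–4 7, 0–5 16, 1–5 5, 1–2 7, 1–4 15, 3–5 16, 2–3 20, 3–4 21] → take 1–5 (5); add 5.
Step 4: frontier [0–4 7, 1–2 7, 1–4 15, 2–3 20, 3–4 21, 2–5 4, 4–5 9] → take 2–5 (4); add 2.
Step 5: frontier [0–4 7, 1–4 15, 3–4 21, 4–5 9] → take 0–4 (7); add 4.
MST edges: 1–3, 0–1, 1–5, 2–5, 0–4; total weight 8+3+5+4+7 = 27.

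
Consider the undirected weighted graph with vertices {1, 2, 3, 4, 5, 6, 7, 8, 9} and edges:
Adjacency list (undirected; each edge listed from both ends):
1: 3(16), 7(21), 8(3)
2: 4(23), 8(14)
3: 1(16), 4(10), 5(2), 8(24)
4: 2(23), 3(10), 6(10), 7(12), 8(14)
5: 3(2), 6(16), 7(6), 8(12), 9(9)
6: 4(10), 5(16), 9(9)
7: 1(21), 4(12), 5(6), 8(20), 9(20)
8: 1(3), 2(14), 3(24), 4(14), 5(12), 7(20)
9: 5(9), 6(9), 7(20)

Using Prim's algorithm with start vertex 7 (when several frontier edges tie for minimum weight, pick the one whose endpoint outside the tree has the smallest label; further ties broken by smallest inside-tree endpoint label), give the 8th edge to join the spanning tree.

2-8

Grow the tree from 7 using Prim:
Step 1: cheapest edge leaving the tree is 5—7 (6); add 5.
Step 2: cheapest edge leaving the tree is 3—5 (2); add 3.
Step 3: cheapest edge leaving the tree is 5—9 (9); add 9.
Step 4: cheapest edge leaving the tree is 6—9 (9); add 6.
Step 5: cheapest edge leaving the tree is 3—4 (10); add 4.
Step 6: cheapest edge leaving the tree is 5—8 (12); add 8.
Step 7: cheapest edge leaving the tree is 1—8 (3); add 1.
Step 8: cheapest edge leaving the tree is 2—8 (14); add 2.
The 8th edge added is 2—8.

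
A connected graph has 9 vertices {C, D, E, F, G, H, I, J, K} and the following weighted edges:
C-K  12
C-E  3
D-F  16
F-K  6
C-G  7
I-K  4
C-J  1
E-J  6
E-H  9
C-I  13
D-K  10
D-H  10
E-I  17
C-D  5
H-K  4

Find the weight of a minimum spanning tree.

39

Prim's algorithm from J:
Step 1: cheapest edge leaving the tree is C-J (1); add C.
Step 2: cheapest edge leaving the tree is C-E (3); add E.
Step 3: cheapest edge leaving the tree is C-D (5); add D.
Step 4: cheapest edge leaving the tree is C-G (7); add G.
Step 5: cheapest edge leaving the tree is E-H (9); add H.
Step 6: cheapest edge leaving the tree is H-K (4); add K.
Step 7: cheapest edge leaving the tree is I-K (4); add I.
Step 8: cheapest edge leaving the tree is F-K (6); add F.
MST edges: C-J, C-E, C-D, C-G, E-H, H-K, I-K, F-K; total weight 1+3+5+7+9+4+4+6 = 39.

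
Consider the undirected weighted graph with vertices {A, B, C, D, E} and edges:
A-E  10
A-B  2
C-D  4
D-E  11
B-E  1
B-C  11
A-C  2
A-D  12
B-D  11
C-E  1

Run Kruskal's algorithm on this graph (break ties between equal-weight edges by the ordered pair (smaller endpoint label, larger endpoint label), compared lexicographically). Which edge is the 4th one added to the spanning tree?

Kruskal: consider edges lightest-first.
B-E (1): add. Components now {A} {B,E} {C} {D}
C-E (1): add. Components now {A} {B,C,E} {D}
A-B (2): add. Components now {A,B,C,E} {D}
A-C (2): skip — A and C already connected.
C-D (4): add. Components now {A,B,C,D,E}
The 4th edge added is C-D.

C-D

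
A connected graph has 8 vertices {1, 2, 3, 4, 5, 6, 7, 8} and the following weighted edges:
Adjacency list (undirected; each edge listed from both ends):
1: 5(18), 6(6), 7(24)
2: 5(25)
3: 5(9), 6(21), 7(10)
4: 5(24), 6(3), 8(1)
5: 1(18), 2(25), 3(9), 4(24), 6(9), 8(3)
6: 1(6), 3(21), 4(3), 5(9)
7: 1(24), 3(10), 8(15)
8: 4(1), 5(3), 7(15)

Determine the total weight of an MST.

57

Kruskal's algorithm — process edges by increasing weight (ties by edge label):
4 8 (1): add — endpoints in different components.
4 6 (3): add — endpoints in different components.
5 8 (3): add — endpoints in different components.
1 6 (6): add — endpoints in different components.
3 5 (9): add — endpoints in different components.
5 6 (9): skip — 5 and 6 already connected.
3 7 (10): add — endpoints in different components.
7 8 (15): skip — 7 and 8 already connected.
1 5 (18): skip — 1 and 5 already connected.
3 6 (21): skip — 3 and 6 already connected.
1 7 (24): skip — 1 and 7 already connected.
4 5 (24): skip — 4 and 5 already connected.
2 5 (25): add — endpoints in different components.
MST edges: 4 8, 4 6, 5 8, 1 6, 3 5, 3 7, 2 5; total weight 1+3+3+6+9+10+25 = 57.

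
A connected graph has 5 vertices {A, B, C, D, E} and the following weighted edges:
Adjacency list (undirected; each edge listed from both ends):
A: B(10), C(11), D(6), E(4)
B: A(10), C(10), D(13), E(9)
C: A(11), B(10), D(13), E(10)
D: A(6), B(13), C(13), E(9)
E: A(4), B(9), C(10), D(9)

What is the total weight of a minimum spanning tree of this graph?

Prim's algorithm from A:
Step 1: frontier [A–E 4, A–D 6, A–B 10, A–C 11] → take A–E (4); add E.
Step 2: frontier [A–D 6, A–B 10, A–C 11, B–E 9, D–E 9, C–E 10] → take A–D (6); add D.
Step 3: frontier [A–B 10, A–C 11, B–D 13, C–D 13, B–E 9, C–E 10] → take B–E (9); add B.
Step 4: frontier [A–C 11, B–C 10, C–D 13, C–E 10] → take B–C (10); add C.
MST edges: A–E, A–D, B–E, B–C; total weight 4+6+9+10 = 29.

29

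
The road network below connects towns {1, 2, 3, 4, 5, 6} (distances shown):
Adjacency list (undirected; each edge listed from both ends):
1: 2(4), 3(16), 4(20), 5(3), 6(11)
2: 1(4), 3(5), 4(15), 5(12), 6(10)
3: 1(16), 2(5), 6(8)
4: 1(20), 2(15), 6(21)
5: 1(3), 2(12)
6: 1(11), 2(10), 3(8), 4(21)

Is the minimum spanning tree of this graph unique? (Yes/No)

Yes

Kruskal: consider edges lightest-first.
1 5 (3): add. Components now {1,5} {2} {3} {4} {6}
1 2 (4): add. Components now {1,2,5} {3} {4} {6}
2 3 (5): add. Components now {1,2,3,5} {4} {6}
3 6 (8): add. Components now {1,2,3,5,6} {4}
2 6 (10): skip — 2 and 6 already connected.
1 6 (11): skip — 1 and 6 already connected.
2 5 (12): skip — 2 and 5 already connected.
2 4 (15): add. Components now {1,2,3,4,5,6}
Every non-tree edge has weight strictly greater than the heaviest edge on the tree path between its endpoints, so the MST is unique.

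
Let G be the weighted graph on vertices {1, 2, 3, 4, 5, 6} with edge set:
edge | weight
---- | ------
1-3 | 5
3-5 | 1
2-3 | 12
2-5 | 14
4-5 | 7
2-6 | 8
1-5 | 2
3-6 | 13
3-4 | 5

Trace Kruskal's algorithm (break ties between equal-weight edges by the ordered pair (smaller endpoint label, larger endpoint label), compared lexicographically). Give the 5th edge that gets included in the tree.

2-3

Sort edges by weight, then run Kruskal:
3-5 (1): add. Components now {1} {2} {3,5} {4} {6}
1-5 (2): add. Components now {1,3,5} {2} {4} {6}
1-3 (5): skip — 1 and 3 already connected.
3-4 (5): add. Components now {1,3,4,5} {2} {6}
4-5 (7): skip — 4 and 5 already connected.
2-6 (8): add. Components now {1,3,4,5} {2,6}
2-3 (12): add. Components now {1,2,3,4,5,6}
The 5th edge added is 2-3.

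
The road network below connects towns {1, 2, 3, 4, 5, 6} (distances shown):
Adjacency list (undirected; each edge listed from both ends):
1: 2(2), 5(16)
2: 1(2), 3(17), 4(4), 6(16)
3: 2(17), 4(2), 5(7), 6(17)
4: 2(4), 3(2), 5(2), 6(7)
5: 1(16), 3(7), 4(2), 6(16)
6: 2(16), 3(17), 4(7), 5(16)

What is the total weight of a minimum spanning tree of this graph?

17

Kruskal: consider edges lightest-first.
1-2 (2): add — endpoints in different components.
3-4 (2): add — endpoints in different components.
4-5 (2): add — endpoints in different components.
2-4 (4): add — endpoints in different components.
3-5 (7): skip — 3 and 5 already connected.
4-6 (7): add — endpoints in different components.
MST edges: 1-2, 3-4, 4-5, 2-4, 4-6; total weight 2+2+2+4+7 = 17.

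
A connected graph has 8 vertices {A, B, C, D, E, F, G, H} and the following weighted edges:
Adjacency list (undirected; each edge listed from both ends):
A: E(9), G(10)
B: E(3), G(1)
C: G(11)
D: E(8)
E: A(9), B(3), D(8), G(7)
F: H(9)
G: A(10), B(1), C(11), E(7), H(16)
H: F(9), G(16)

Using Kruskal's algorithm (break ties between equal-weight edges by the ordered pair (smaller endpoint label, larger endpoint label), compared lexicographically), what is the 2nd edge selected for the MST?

Sort edges by weight, then run Kruskal:
B-G (1): add — endpoints in different components.
B-E (3): add — endpoints in different components.
E-G (7): skip — E and G already connected.
D-E (8): add — endpoints in different components.
A-E (9): add — endpoints in different components.
F-H (9): add — endpoints in different components.
A-G (10): skip — A and G already connected.
C-G (11): add — endpoints in different components.
G-H (16): add — endpoints in different components.
The 2nd edge added is B-E.

B-E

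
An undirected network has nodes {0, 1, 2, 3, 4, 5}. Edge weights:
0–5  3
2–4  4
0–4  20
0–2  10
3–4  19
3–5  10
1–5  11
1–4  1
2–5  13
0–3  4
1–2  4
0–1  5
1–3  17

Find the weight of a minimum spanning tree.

17

Prim, starting at 0.
Step 1: cheapest edge leaving the tree is 0–5 (3); add 5.
Step 2: cheapest edge leaving the tree is 0–3 (4); add 3.
Step 3: cheapest edge leaving the tree is 0–1 (5); add 1.
Step 4: cheapest edge leaving the tree is 1–4 (1); add 4.
Step 5: cheapest edge leaving the tree is 1–2 (4); add 2.
MST edges: 0–5, 0–3, 0–1, 1–4, 1–2; total weight 3+4+5+1+4 = 17.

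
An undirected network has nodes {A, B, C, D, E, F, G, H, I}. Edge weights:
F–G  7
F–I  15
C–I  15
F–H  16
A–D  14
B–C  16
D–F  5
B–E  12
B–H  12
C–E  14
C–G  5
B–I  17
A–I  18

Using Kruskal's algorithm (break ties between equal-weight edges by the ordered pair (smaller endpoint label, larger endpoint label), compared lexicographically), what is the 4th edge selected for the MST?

Kruskal: consider edges lightest-first.
C–G (5): add — endpoints in different components.
D–F (5): add — endpoints in different components.
F–G (7): add — endpoints in different components.
B–E (12): add — endpoints in different components.
B–H (12): add — endpoints in different components.
A–D (14): add — endpoints in different components.
C–E (14): add — endpoints in different components.
C–I (15): add — endpoints in different components.
The 4th edge added is B–E.

B-E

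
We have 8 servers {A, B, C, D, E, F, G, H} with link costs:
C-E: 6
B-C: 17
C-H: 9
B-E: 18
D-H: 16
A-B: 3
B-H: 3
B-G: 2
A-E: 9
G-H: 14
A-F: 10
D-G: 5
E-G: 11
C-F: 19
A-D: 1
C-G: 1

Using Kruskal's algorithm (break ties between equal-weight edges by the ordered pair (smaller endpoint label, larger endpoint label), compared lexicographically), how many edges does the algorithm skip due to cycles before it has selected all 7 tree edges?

Sort edges by weight, then run Kruskal:
A-D (1): add — endpoints in different components.
C-G (1): add — endpoints in different components.
B-G (2): add — endpoints in different components.
A-B (3): add — endpoints in different components.
B-H (3): add — endpoints in different components.
D-G (5): skip — D and G already connected.
C-E (6): add — endpoints in different components.
A-E (9): skip — A and E already connected.
C-H (9): skip — C and H already connected.
A-F (10): add — endpoints in different components.
Edges rejected before the tree was complete: 3.

3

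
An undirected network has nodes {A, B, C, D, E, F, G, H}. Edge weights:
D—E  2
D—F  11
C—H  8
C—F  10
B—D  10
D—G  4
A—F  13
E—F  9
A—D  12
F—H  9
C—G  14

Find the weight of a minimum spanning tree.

Kruskal's algorithm — process edges by increasing weight (ties by edge label):
D—E (2): add — endpoints in different components.
D—G (4): add — endpoints in different components.
C—H (8): add — endpoints in different components.
E—F (9): add — endpoints in different components.
F—H (9): add — endpoints in different components.
B—D (10): add — endpoints in different components.
C—F (10): skip — C and F already connected.
D—F (11): skip — D and F already connected.
A—D (12): add — endpoints in different components.
MST edges: D—E, D—G, C—H, E—F, F—H, B—D, A—D; total weight 2+4+8+9+9+10+12 = 54.

54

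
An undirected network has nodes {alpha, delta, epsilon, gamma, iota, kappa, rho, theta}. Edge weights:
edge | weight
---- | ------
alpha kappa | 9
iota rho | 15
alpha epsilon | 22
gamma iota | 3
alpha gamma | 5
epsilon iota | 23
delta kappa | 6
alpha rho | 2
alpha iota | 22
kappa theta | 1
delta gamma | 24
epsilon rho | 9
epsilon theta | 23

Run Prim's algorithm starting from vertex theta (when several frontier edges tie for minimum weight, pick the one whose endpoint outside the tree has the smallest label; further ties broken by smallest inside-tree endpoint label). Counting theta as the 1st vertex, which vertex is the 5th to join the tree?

rho

Prim's algorithm from theta:
Step 1: frontier [kappa theta 1, epsilon theta 23] → take kappa theta (1); add kappa.
Step 2: frontier [delta kappa 6, alpha kappa 9, epsilon theta 23] → take delta kappa (6); add delta.
Step 3: frontier [delta gamma 24, alpha kappa 9, epsilon theta 23] → take alpha kappa (9); add alpha.
Step 4: frontier [alpha rho 2, alpha gamma 5, alpha epsilon 22, alpha iota 22, delta gamma 24, epsilon theta 23] → take alpha rho (2); add rho.
Step 5: frontier [alpha gamma 5, alpha epsilon 22, alpha iota 22, delta gamma 24, epsilon rho 9, iota rho 15, epsilon theta 23] → take alpha gamma (5); add gamma.
Step 6: frontier [alpha epsilon 22, alpha iota 22, gamma iota 3, epsilon rho 9, iota rho 15, epsilon theta 23] → take gamma iota (3); add iota.
Step 7: frontier [alpha epsilon 22, epsilon iota 23, epsilon rho 9, epsilon theta 23] → take epsilon rho (9); add epsilon.
Vertex order: theta, kappa, delta, alpha, rho, gamma, iota, epsilon. The 5th vertex is rho.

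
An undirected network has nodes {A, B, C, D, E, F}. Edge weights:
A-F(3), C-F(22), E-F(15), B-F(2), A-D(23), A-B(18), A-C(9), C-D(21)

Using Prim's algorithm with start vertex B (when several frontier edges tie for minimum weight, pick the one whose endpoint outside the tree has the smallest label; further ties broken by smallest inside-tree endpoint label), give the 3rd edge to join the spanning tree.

A-C

Prim, starting at B.
Step 1: frontier [B-F 2, A-B 18] → take B-F (2); add F.
Step 2: frontier [A-B 18, A-F 3, E-F 15, C-F 22] → take A-F (3); add A.
Step 3: frontier [A-C 9, A-D 23, E-F 15, C-F 22] → take A-C (9); add C.
Step 4: frontier [A-D 23, C-D 21, E-F 15] → take E-F (15); add E.
Step 5: frontier [A-D 23, C-D 21] → take C-D (21); add D.
The 3rd edge added is A-C.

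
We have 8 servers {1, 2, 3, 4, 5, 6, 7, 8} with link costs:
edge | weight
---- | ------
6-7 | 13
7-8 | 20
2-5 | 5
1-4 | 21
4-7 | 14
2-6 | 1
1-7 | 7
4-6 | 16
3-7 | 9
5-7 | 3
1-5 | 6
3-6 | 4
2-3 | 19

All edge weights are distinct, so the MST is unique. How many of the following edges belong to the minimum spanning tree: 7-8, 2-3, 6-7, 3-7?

Kruskal's algorithm — process edges by increasing weight (ties by edge label):
2-6 (1): add — endpoints in different components.
5-7 (3): add — endpoints in different components.
3-6 (4): add — endpoints in different components.
2-5 (5): add — endpoints in different components.
1-5 (6): add — endpoints in different components.
1-7 (7): skip — 1 and 7 already connected.
3-7 (9): skip — 3 and 7 already connected.
6-7 (13): skip — 6 and 7 already connected.
4-7 (14): add — endpoints in different components.
4-6 (16): skip — 4 and 6 already connected.
2-3 (19): skip — 2 and 3 already connected.
7-8 (20): add — endpoints in different components.
MST edge set: {2-6, 5-7, 3-6, 2-5, 1-5, 4-7, 7-8}.
Of the listed edges, {7-8} are in the MST → 1.

1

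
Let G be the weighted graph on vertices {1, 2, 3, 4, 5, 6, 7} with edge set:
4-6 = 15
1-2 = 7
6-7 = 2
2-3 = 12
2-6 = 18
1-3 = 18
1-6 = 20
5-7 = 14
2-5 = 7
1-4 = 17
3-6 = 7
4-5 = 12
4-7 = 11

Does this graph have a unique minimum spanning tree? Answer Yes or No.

No

Sort edges by weight, then run Kruskal:
6-7 (2): add. Components now {1} {2} {3} {4} {5} {6,7}
1-2 (7): add. Components now {1,2} {3} {4} {5} {6,7}
2-5 (7): add. Components now {1,2,5} {3} {4} {6,7}
3-6 (7): add. Components now {1,2,5} {3,6,7} {4}
4-7 (11): add. Components now {1,2,5} {3,4,6,7}
2-3 (12): add. Components now {1,2,3,4,5,6,7}
Non-tree edge 4-5 has weight 12, equal to the heaviest edge on its tree cycle — swapping gives another MST of the same weight. Not unique.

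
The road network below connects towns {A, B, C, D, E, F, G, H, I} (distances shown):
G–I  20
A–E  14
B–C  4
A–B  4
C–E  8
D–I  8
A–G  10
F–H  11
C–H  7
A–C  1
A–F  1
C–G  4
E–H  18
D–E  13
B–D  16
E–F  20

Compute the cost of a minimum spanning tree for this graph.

Kruskal: consider edges lightest-first.
A–C (1): add — endpoints in different components.
A–F (1): add — endpoints in different components.
A–B (4): add — endpoints in different components.
B–C (4): skip — B and C already connected.
C–G (4): add — endpoints in different components.
C–H (7): add — endpoints in different components.
C–E (8): add — endpoints in different components.
D–I (8): add — endpoints in different components.
A–G (10): skip — A and G already connected.
F–H (11): skip — F and H already connected.
D–E (13): add — endpoints in different components.
MST edges: A–C, A–F, A–B, C–G, C–H, C–E, D–I, D–E; total weight 1+1+4+4+7+8+8+13 = 46.

46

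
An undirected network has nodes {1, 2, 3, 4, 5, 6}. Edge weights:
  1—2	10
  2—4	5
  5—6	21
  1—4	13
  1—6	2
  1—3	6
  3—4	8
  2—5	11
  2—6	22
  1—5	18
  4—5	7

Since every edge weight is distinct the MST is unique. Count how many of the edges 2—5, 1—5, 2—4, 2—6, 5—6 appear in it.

Sort edges by weight, then run Kruskal:
1—6 (2): add — endpoints in different components.
2—4 (5): add — endpoints in different components.
1—3 (6): add — endpoints in different components.
4—5 (7): add — endpoints in different components.
3—4 (8): add — endpoints in different components.
MST edge set: {1—6, 2—4, 1—3, 4—5, 3—4}.
Of the listed edges, {2—4} are in the MST → 1.

1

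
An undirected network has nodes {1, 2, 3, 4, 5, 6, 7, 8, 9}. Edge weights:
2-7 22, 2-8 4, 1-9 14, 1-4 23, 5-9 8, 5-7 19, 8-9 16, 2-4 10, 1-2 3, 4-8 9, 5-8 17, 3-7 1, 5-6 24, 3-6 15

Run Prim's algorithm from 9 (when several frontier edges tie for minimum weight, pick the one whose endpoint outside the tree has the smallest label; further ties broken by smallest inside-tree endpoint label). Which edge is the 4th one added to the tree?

2-8

Prim's algorithm from 9:
Step 1: frontier [5-9 8, 1-9 14, 8-9 16] → take 5-9 (8); add 5.
Step 2: frontier [5-8 17, 5-7 19, 5-6 24, 1-9 14, 8-9 16] → take 1-9 (14); add 1.
Step 3: frontier [1-2 3, 1-4 23, 5-8 17, 5-7 19, 5-6 24, 8-9 16] → take 1-2 (3); add 2.
Step 4: frontier [1-4 23, 2-8 4, 2-4 10, 2-7 22, 5-8 17, 5-7 19, 5-6 24, 8-9 16] → take 2-8 (4); add 8.
Step 5: frontier [1-4 23, 2-4 10, 2-7 22, 5-7 19, 5-6 24, 4-8 9] → take 4-8 (9); add 4.
Step 6: frontier [2-7 22, 5-7 19, 5-6 24] → take 5-7 (19); add 7.
Step 7: frontier [5-6 24, 3-7 1] → take 3-7 (1); add 3.
Step 8: frontier [3-6 15, 5-6 24] → take 3-6 (15); add 6.
The 4th edge added is 2-8.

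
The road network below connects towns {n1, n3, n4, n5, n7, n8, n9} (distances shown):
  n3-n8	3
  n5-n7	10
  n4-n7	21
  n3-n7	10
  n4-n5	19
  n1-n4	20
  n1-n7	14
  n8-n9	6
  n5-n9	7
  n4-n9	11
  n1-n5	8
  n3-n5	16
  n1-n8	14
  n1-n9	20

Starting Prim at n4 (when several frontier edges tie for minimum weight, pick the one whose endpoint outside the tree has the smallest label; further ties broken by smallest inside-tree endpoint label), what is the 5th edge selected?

Prim, starting at n4.
Step 1: cheapest edge leaving the tree is n4-n9 (11); add n9.
Step 2: cheapest edge leaving the tree is n8-n9 (6); add n8.
Step 3: cheapest edge leaving the tree is n3-n8 (3); add n3.
Step 4: cheapest edge leaving the tree is n5-n9 (7); add n5.
Step 5: cheapest edge leaving the tree is n1-n5 (8); add n1.
Step 6: cheapest edge leaving the tree is n3-n7 (10); add n7.
The 5th edge added is n1-n5.

n1-n5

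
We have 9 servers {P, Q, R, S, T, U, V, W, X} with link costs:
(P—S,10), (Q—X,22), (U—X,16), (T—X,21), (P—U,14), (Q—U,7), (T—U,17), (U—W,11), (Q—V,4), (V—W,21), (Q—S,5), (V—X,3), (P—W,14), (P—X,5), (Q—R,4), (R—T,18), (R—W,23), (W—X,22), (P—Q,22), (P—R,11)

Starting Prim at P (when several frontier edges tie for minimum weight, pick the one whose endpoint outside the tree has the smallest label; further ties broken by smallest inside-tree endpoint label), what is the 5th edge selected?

Grow the tree from P using Prim:
Step 1: cheapest edge leaving the tree is P—X (5); add X.
Step 2: cheapest edge leaving the tree is V—X (3); add V.
Step 3: cheapest edge leaving the tree is Q—V (4); add Q.
Step 4: cheapest edge leaving the tree is Q—R (4); add R.
Step 5: cheapest edge leaving the tree is Q—S (5); add S.
Step 6: cheapest edge leaving the tree is Q—U (7); add U.
Step 7: cheapest edge leaving the tree is U—W (11); add W.
Step 8: cheapest edge leaving the tree is T—U (17); add T.
The 5th edge added is Q—S.

Q-S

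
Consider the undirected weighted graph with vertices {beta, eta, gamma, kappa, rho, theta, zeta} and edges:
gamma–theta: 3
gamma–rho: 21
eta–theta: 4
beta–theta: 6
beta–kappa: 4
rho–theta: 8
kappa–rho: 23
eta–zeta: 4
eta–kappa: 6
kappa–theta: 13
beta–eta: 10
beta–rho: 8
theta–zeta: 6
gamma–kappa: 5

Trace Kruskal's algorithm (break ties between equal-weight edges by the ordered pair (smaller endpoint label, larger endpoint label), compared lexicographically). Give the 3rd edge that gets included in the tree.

eta-theta

Sort edges by weight, then run Kruskal:
gamma–theta (3): add — endpoints in different components.
beta–kappa (4): add — endpoints in different components.
eta–theta (4): add — endpoints in different components.
eta–zeta (4): add — endpoints in different components.
gamma–kappa (5): add — endpoints in different components.
beta–theta (6): skip — theta and beta already connected.
eta–kappa (6): skip — kappa and eta already connected.
theta–zeta (6): skip — zeta and theta already connected.
beta–rho (8): add — endpoints in different components.
The 3rd edge added is eta–theta.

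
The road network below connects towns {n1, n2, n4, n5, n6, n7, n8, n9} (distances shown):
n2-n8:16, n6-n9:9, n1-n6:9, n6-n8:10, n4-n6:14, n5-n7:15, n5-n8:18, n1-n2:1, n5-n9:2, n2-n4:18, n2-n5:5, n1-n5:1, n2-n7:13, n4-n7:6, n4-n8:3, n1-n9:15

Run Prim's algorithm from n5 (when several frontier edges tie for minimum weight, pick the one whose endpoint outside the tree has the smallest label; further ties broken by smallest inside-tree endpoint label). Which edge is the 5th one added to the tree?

n6-n8

Grow the tree from n5 using Prim:
Step 1: cheapest edge leaving the tree is n1-n5 (1); add n1.
Step 2: cheapest edge leaving the tree is n1-n2 (1); add n2.
Step 3: cheapest edge leaving the tree is n5-n9 (2); add n9.
Step 4: cheapest edge leaving the tree is n1-n6 (9); add n6.
Step 5: cheapest edge leaving the tree is n6-n8 (10); add n8.
Step 6: cheapest edge leaving the tree is n4-n8 (3); add n4.
Step 7: cheapest edge leaving the tree is n4-n7 (6); add n7.
The 5th edge added is n6-n8.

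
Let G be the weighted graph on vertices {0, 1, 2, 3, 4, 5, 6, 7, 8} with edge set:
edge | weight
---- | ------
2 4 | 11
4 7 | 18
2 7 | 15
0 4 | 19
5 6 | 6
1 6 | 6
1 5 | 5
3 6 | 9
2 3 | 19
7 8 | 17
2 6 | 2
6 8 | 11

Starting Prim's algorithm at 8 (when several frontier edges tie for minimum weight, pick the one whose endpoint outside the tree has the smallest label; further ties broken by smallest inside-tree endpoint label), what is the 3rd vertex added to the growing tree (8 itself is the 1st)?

2

Prim's algorithm from 8:
Step 1: cheapest edge leaving the tree is 6 8 (11); add 6.
Step 2: cheapest edge leaving the tree is 2 6 (2); add 2.
Step 3: cheapest edge leaving the tree is 1 6 (6); add 1.
Step 4: cheapest edge leaving the tree is 1 5 (5); add 5.
Step 5: cheapest edge leaving the tree is 3 6 (9); add 3.
Step 6: cheapest edge leaving the tree is 2 4 (11); add 4.
Step 7: cheapest edge leaving the tree is 2 7 (15); add 7.
Step 8: cheapest edge leaving the tree is 0 4 (19); add 0.
Vertex order: 8, 6, 2, 1, 5, 3, 4, 7, 0. The 3rd vertex is 2.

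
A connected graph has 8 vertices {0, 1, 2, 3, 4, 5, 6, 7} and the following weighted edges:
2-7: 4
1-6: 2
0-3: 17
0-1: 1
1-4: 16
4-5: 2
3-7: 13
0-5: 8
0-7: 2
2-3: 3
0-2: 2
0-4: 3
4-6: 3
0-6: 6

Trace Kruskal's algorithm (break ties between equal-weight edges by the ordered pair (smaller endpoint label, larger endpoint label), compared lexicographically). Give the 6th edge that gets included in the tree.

0-4

Sort edges by weight, then run Kruskal:
0-1 (1): add — endpoints in different components.
0-2 (2): add — endpoints in different components.
0-7 (2): add — endpoints in different components.
1-6 (2): add — endpoints in different components.
4-5 (2): add — endpoints in different components.
0-4 (3): add — endpoints in different components.
2-3 (3): add — endpoints in different components.
The 6th edge added is 0-4.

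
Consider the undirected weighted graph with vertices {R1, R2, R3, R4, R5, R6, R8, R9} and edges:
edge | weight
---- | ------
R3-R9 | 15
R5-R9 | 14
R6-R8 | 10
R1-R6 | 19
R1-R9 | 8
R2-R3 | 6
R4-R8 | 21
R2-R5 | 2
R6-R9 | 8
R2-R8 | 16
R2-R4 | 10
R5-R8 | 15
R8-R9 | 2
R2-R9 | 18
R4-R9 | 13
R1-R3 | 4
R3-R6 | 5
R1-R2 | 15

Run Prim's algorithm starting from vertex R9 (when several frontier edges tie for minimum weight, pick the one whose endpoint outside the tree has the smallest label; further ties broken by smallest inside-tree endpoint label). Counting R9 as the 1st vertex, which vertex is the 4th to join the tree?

R3

Prim's algorithm from R9:
Step 1: cheapest edge leaving the tree is R8-R9 (2); add R8.
Step 2: cheapest edge leaving the tree is R1-R9 (8); add R1.
Step 3: cheapest edge leaving the tree is R1-R3 (4); add R3.
Step 4: cheapest edge leaving the tree is R3-R6 (5); add R6.
Step 5: cheapest edge leaving the tree is R2-R3 (6); add R2.
Step 6: cheapest edge leaving the tree is R2-R5 (2); add R5.
Step 7: cheapest edge leaving the tree is R2-R4 (10); add R4.
Vertex order: R9, R8, R1, R3, R6, R2, R5, R4. The 4th vertex is R3.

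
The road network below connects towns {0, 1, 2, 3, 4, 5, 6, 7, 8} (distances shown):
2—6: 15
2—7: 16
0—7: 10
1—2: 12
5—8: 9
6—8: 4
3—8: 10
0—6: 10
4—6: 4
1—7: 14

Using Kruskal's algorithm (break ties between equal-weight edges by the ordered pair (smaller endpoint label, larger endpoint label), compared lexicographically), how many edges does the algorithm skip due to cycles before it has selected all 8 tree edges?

Kruskal: consider edges lightest-first.
4—6 (4): add — endpoints in different components.
6—8 (4): add — endpoints in different components.
5—8 (9): add — endpoints in different components.
0—6 (10): add — endpoints in different components.
0—7 (10): add — endpoints in different components.
3—8 (10): add — endpoints in different components.
1—2 (12): add — endpoints in different components.
1—7 (14): add — endpoints in different components.
Edges rejected before the tree was complete: 0.

0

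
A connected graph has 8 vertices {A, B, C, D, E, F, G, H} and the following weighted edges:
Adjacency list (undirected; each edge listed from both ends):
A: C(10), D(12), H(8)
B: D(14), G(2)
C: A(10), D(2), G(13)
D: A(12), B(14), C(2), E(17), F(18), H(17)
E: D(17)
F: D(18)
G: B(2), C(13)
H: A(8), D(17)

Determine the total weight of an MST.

70

Grow the tree from F using Prim:
Step 1: frontier [D F 18] → take D F (18); add D.
Step 2: frontier [C D 2, A D 12, B D 14, D E 17, D H 17] → take C D (2); add C.
Step 3: frontier [A C 10, C G 13, A D 12, B D 14, D E 17, D H 17] → take A C (10); add A.
Step 4: frontier [A H 8, C G 13, B D 14, D E 17, D H 17] → take A H (8); add H.
Step 5: frontier [C G 13, B D 14, D E 17] → take C G (13); add G.
Step 6: frontier [B D 14, D E 17, B G 2] → take B G (2); add B.
Step 7: frontier [D E 17] → take D E (17); add E.
MST edges: D F, C D, A C, A H, C G, B G, D E; total weight 18+2+10+8+13+2+17 = 70.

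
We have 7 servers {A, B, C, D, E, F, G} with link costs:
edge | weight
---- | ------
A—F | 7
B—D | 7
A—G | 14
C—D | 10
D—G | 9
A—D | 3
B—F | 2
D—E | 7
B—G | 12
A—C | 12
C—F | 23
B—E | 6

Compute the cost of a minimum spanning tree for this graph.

37

Prim's algorithm from E:
Step 1: frontier [B—E 6, D—E 7] → take B—E (6); add B.
Step 2: frontier [B—F 2, B—D 7, B—G 12, D—E 7] → take B—F (2); add F.
Step 3: frontier [B—D 7, B—G 12, D—E 7, A—F 7, C—F 23] → take A—F (7); add A.
Step 4: frontier [A—D 3, A—C 12, A—G 14, B—D 7, B—G 12, D—E 7, C—F 23] → take A—D (3); add D.
Step 5: frontier [A—C 12, A—G 14, B—G 12, D—G 9, C—D 10, C—F 23] → take D—G (9); add G.
Step 6: frontier [A—C 12, C—D 10, C—F 23] → take C—D (10); add C.
MST edges: B—E, B—F, A—F, A—D, D—G, C—D; total weight 6+2+7+3+9+10 = 37.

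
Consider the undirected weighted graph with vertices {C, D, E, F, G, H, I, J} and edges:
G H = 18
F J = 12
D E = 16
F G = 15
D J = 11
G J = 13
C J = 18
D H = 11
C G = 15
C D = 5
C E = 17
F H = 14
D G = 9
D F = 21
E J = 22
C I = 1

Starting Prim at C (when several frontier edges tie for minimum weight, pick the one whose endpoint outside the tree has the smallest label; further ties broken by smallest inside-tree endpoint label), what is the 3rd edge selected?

Prim's algorithm from C:
Step 1: cheapest edge leaving the tree is C I (1); add I.
Step 2: cheapest edge leaving the tree is C D (5); add D.
Step 3: cheapest edge leaving the tree is D G (9); add G.
Step 4: cheapest edge leaving the tree is D H (11); add H.
Step 5: cheapest edge leaving the tree is D J (11); add J.
Step 6: cheapest edge leaving the tree is F J (12); add F.
Step 7: cheapest edge leaving the tree is D E (16); add E.
The 3rd edge added is D G.

D-G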